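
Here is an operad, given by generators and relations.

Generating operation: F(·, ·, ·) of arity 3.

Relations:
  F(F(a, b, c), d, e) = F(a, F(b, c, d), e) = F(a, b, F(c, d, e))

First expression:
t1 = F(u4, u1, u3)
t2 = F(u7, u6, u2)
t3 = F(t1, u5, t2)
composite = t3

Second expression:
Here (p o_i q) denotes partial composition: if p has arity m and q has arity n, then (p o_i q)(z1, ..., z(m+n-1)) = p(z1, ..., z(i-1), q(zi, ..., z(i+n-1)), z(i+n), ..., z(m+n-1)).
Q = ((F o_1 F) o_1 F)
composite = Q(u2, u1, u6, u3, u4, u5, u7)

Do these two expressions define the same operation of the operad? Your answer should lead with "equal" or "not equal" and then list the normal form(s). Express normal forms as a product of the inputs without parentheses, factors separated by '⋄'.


not equal — first u4 ⋄ u1 ⋄ u3 ⋄ u5 ⋄ u7 ⋄ u6 ⋄ u2, second u2 ⋄ u1 ⋄ u6 ⋄ u3 ⋄ u4 ⋄ u5 ⋄ u7

Normal form of the first expression: u4 ⋄ u1 ⋄ u3 ⋄ u5 ⋄ u7 ⋄ u6 ⋄ u2
Normal form of the second expression: u2 ⋄ u1 ⋄ u6 ⋄ u3 ⋄ u4 ⋄ u5 ⋄ u7
They disagree, so not equal.


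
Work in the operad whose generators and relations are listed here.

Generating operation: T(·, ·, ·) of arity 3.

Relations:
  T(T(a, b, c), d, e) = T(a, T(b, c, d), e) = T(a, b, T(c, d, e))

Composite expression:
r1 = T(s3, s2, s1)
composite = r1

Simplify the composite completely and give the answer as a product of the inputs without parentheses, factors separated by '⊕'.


Under associativity of T, the answer is the s's in reading order.
T(s3, s2, s1) spells out as s3 ⊕ s2 ⊕ s1

s3 ⊕ s2 ⊕ s1


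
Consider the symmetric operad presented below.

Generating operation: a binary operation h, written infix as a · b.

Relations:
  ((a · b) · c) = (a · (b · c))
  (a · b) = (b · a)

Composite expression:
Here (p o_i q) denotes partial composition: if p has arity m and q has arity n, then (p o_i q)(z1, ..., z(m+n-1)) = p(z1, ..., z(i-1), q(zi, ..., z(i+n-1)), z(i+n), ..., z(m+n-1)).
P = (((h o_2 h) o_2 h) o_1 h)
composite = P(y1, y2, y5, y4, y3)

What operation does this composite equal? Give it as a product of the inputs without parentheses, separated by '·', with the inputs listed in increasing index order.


Key point: h commutes, so take the y-inputs in any fixed order.
(y1 · y2) linearizes to y1 · y2
(y5 · y4) linearizes to y5 · y4
((y5 · y4) · y3) linearizes to y5 · y4 · y3
((y1 · y2) · ((y5 · y4) · y3)) linearizes to y1 · y2 · y5 · y4 · y3
sorting the factors by input index: y1 · y2 · y3 · y4 · y5

y1 · y2 · y3 · y4 · y5


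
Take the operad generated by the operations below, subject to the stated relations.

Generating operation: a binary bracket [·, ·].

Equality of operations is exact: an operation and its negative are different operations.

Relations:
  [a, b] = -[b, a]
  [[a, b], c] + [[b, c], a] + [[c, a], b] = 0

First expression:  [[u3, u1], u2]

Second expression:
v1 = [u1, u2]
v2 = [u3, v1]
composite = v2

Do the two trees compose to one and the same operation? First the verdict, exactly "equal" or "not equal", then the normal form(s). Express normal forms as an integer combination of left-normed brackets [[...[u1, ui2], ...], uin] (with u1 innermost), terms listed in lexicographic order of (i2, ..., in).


In normal form, the first expression is -[[u1, u3], u2]
In normal form, the second expression is -[[u1, u2], u3]
No match — not equal.

not equal; the first gives -[[u1, u3], u2] and the second -[[u1, u2], u3]


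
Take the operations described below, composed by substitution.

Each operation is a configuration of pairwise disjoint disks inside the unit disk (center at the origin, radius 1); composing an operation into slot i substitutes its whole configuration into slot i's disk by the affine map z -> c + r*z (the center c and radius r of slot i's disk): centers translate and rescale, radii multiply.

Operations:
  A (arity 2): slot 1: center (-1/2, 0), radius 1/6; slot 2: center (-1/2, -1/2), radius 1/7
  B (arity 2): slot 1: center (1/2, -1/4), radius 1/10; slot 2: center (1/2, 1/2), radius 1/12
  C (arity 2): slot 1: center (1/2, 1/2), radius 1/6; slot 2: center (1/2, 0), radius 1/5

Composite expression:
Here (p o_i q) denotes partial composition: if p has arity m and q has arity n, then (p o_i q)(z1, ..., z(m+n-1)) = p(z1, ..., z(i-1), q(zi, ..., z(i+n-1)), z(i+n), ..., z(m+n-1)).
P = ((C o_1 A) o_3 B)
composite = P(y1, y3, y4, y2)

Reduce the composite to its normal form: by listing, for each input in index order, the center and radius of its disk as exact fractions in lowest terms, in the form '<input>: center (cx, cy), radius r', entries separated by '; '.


y1: center (5/12, 1/2), radius 1/36; y2: center (3/5, 1/10), radius 1/60; y3: center (5/12, 5/12), radius 1/42; y4: center (3/5, -1/20), radius 1/50

Nesting under C composes maps z -> c + r*z down each y-path.
y1: after 2 affine steps, its disk has center (5/12, 1/2), radius 1/36
y3: after 2 affine steps, its disk has center (5/12, 5/12), radius 1/42
y4: after 2 affine steps, its disk has center (3/5, -1/20), radius 1/50
y2: after 2 affine steps, its disk has center (3/5, 1/10), radius 1/60


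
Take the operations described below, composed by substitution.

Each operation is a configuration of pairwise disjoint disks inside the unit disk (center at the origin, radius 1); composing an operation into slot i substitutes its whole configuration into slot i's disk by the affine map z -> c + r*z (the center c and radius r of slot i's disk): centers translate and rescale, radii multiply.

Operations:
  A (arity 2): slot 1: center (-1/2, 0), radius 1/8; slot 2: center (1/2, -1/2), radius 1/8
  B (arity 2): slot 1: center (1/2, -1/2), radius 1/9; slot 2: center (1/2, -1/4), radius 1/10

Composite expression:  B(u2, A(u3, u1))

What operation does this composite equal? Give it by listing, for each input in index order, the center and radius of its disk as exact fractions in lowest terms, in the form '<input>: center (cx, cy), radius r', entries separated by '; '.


u1: center (11/20, -3/10), radius 1/80; u2: center (1/2, -1/2), radius 1/9; u3: center (9/20, -1/4), radius 1/80

Only the slot chain above each u matters under B; compose those maps.
u2 passes through 1 substitution, ending at center (1/2, -1/2), radius 1/9
u3 passes through 2 substitutions, ending at center (9/20, -1/4), radius 1/80
u1 passes through 2 substitutions, ending at center (11/20, -3/10), radius 1/80


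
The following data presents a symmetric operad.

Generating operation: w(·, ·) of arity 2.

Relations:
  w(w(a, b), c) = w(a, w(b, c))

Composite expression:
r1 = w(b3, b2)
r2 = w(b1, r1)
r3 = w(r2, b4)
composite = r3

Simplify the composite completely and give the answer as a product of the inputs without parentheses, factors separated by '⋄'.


b1 ⋄ b3 ⋄ b2 ⋄ b4


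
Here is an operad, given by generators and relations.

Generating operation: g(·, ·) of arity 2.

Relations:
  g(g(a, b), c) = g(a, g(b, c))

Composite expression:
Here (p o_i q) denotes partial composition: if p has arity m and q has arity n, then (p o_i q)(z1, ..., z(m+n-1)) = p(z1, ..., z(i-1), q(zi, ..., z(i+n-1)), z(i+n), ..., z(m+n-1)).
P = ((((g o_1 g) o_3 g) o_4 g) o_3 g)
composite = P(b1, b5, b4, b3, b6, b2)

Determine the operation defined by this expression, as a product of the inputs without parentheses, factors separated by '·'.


The g-tree's shape is irrelevant; the b-reading-order decides.
g(b1, b5) unparenthesizes to b1 · b5
g(b4, b3) unparenthesizes to b4 · b3
g(b6, b2) unparenthesizes to b6 · b2
g(g(b4, b3), g(b6, b2)) unparenthesizes to b4 · b3 · b6 · b2
g(g(b1, b5), g(g(b4, b3), g(b6, b2))) unparenthesizes to b1 · b5 · b4 · b3 · b6 · b2

b1 · b5 · b4 · b3 · b6 · b2


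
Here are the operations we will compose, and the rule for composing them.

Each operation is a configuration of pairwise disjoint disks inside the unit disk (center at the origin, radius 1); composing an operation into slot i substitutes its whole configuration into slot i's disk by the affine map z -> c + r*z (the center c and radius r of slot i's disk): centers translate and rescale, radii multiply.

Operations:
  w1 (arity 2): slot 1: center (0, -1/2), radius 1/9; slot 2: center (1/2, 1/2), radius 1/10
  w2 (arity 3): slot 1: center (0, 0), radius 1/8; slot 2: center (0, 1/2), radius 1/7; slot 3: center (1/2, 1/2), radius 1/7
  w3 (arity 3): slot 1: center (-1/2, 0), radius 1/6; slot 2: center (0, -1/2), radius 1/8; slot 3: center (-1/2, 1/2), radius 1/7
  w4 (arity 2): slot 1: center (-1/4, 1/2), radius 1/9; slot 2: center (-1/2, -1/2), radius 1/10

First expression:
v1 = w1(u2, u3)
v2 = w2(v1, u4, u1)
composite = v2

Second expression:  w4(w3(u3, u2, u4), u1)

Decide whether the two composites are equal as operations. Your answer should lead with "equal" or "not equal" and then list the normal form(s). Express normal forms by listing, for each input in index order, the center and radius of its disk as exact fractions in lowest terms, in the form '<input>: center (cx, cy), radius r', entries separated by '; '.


not equal — first u1: center (1/2, 1/2), radius 1/7; u2: center (0, -1/16), radius 1/72; u3: center (1/16, 1/16), radius 1/80; u4: center (0, 1/2), radius 1/7, second u1: center (-1/2, -1/2), radius 1/10; u2: center (-1/4, 4/9), radius 1/72; u3: center (-11/36, 1/2), radius 1/54; u4: center (-11/36, 5/9), radius 1/63


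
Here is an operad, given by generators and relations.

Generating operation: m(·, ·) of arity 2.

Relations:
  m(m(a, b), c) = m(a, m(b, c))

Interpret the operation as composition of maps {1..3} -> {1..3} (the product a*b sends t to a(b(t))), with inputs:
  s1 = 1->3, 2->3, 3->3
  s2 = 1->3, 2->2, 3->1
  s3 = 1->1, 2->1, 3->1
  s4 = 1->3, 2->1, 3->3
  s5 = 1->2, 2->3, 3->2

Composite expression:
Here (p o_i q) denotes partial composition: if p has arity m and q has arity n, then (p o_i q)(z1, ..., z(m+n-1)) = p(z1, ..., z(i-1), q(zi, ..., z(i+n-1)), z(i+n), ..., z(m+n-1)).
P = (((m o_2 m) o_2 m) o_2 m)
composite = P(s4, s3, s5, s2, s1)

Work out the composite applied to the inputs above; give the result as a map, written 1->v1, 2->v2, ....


m(s3, s5) = 1->1, 2->1, 3->1
m(m(s3, s5), s2) = 1->1, 2->1, 3->1
m(m(m(s3, s5), s2), s1) = 1->1, 2->1, 3->1
m(s4, m(m(m(s3, s5), s2), s1)) = 1->3, 2->3, 3->3

1->3, 2->3, 3->3


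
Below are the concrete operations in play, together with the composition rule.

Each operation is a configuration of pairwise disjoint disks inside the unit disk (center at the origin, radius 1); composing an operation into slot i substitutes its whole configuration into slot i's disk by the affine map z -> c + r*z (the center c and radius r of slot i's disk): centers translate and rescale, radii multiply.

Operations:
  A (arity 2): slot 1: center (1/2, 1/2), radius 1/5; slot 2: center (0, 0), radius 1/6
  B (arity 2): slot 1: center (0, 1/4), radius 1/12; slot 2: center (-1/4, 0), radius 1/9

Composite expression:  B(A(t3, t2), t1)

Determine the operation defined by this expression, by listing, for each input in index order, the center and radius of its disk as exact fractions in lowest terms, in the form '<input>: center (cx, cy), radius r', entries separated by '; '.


Nesting under B composes maps z -> c + r*z down each t-path.
t3 passes through 2 substitutions, ending at center (1/24, 7/24), radius 1/60
t2 passes through 2 substitutions, ending at center (0, 1/4), radius 1/72
t1 passes through 1 substitution, ending at center (-1/4, 0), radius 1/9

t1: center (-1/4, 0), radius 1/9; t2: center (0, 1/4), radius 1/72; t3: center (1/24, 7/24), radius 1/60


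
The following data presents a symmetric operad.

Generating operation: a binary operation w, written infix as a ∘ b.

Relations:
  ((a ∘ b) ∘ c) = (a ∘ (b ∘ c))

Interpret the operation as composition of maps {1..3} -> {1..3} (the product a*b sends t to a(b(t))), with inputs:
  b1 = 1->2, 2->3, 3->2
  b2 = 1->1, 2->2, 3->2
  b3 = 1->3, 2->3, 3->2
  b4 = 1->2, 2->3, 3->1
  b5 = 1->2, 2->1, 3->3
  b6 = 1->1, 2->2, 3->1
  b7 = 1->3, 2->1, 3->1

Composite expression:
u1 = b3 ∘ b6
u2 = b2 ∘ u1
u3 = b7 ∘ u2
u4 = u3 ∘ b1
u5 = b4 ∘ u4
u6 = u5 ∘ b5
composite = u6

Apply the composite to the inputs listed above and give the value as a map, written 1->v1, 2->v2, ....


(b3 ∘ b6) = 1->3, 2->3, 3->3
(b2 ∘ (b3 ∘ b6)) = 1->2, 2->2, 3->2
(b7 ∘ (b2 ∘ (b3 ∘ b6))) = 1->1, 2->1, 3->1
((b7 ∘ (b2 ∘ (b3 ∘ b6))) ∘ b1) = 1->1, 2->1, 3->1
(b4 ∘ ((b7 ∘ (b2 ∘ (b3 ∘ b6))) ∘ b1)) = 1->2, 2->2, 3->2
((b4 ∘ ((b7 ∘ (b2 ∘ (b3 ∘ b6))) ∘ b1)) ∘ b5) = 1->2, 2->2, 3->2

1->2, 2->2, 3->2


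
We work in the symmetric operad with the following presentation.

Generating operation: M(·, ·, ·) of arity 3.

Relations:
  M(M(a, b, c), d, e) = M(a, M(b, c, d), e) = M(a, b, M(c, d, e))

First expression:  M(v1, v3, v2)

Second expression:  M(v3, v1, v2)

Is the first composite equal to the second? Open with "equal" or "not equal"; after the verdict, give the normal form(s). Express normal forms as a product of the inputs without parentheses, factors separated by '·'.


not equal — first v1 · v3 · v2, second v3 · v1 · v2

Reducing the first expression gives v1 · v3 · v2
Reducing the second expression gives v3 · v1 · v2
The normal forms differ: not equal.


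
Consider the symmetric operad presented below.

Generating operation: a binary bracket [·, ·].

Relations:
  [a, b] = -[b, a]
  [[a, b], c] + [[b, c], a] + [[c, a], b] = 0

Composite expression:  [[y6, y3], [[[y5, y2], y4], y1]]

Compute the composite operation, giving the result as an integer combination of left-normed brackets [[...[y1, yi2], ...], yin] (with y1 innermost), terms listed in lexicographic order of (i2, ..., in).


[[[[[y1, y2], y5], y4], y3], y6] - [[[[[y1, y2], y5], y4], y6], y3] - [[[[[y1, y4], y2], y5], y3], y6] + [[[[[y1, y4], y2], y5], y6], y3] + [[[[[y1, y4], y5], y2], y3], y6] - [[[[[y1, y4], y5], y2], y6], y3] - [[[[[y1, y5], y2], y4], y3], y6] + [[[[[y1, y5], y2], y4], y6], y3]


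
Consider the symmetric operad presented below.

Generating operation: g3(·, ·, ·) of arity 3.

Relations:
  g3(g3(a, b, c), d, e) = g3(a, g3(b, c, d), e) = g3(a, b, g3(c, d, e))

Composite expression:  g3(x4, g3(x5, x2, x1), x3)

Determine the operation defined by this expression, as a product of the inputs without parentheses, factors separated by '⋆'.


x4 ⋆ x5 ⋆ x2 ⋆ x1 ⋆ x3


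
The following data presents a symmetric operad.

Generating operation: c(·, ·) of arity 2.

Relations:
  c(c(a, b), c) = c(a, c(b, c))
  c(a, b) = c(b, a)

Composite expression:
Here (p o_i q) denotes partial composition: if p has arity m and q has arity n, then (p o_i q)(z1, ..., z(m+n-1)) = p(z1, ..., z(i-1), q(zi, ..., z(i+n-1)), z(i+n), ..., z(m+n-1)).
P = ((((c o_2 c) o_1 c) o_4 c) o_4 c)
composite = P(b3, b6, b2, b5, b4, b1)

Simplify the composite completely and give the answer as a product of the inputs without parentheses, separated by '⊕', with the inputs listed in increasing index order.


Any arrangement under c is one operation, so sort the b-inputs.
c(b3, b6) linearizes to b3 ⊕ b6
c(b5, b4) linearizes to b5 ⊕ b4
c(c(b5, b4), b1) linearizes to b5 ⊕ b4 ⊕ b1
c(b2, c(c(b5, b4), b1)) linearizes to b2 ⊕ b5 ⊕ b4 ⊕ b1
c(c(b3, b6), c(b2, c(c(b5, b4), b1))) linearizes to b3 ⊕ b6 ⊕ b2 ⊕ b5 ⊕ b4 ⊕ b1
the factors in increasing index order: b1 ⊕ b2 ⊕ b3 ⊕ b4 ⊕ b5 ⊕ b6

b1 ⊕ b2 ⊕ b3 ⊕ b4 ⊕ b5 ⊕ b6


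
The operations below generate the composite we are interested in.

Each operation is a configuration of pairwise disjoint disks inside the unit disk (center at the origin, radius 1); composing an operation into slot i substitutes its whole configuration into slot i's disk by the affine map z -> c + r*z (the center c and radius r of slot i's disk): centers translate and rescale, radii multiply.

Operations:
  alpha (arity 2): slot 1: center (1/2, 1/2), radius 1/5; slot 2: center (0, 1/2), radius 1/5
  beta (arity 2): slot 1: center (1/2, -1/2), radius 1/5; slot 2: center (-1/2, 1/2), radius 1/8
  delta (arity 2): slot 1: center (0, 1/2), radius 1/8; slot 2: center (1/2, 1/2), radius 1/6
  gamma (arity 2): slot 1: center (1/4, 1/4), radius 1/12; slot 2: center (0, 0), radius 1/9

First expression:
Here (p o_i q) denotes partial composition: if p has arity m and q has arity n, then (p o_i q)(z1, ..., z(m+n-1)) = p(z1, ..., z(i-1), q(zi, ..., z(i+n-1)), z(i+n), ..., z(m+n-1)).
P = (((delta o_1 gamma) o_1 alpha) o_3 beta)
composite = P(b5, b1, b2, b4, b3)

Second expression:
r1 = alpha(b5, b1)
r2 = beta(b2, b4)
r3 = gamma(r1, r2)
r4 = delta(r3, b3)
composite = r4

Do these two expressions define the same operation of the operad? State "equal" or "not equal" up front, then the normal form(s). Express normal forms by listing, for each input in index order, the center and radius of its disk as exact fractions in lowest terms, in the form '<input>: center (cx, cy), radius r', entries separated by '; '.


equal; both compose to b1: center (1/32, 103/192), radius 1/480; b2: center (1/144, 71/144), radius 1/360; b3: center (1/2, 1/2), radius 1/6; b4: center (-1/144, 73/144), radius 1/576; b5: center (7/192, 103/192), radius 1/480

The first expression reduces to b1: center (1/32, 103/192), radius 1/480; b2: center (1/144, 71/144), radius 1/360; b3: center (1/2, 1/2), radius 1/6; b4: center (-1/144, 73/144), radius 1/576; b5: center (7/192, 103/192), radius 1/480
The second expression reduces to b1: center (1/32, 103/192), radius 1/480; b2: center (1/144, 71/144), radius 1/360; b3: center (1/2, 1/2), radius 1/6; b4: center (-1/144, 73/144), radius 1/576; b5: center (7/192, 103/192), radius 1/480
Same normal form: equal.


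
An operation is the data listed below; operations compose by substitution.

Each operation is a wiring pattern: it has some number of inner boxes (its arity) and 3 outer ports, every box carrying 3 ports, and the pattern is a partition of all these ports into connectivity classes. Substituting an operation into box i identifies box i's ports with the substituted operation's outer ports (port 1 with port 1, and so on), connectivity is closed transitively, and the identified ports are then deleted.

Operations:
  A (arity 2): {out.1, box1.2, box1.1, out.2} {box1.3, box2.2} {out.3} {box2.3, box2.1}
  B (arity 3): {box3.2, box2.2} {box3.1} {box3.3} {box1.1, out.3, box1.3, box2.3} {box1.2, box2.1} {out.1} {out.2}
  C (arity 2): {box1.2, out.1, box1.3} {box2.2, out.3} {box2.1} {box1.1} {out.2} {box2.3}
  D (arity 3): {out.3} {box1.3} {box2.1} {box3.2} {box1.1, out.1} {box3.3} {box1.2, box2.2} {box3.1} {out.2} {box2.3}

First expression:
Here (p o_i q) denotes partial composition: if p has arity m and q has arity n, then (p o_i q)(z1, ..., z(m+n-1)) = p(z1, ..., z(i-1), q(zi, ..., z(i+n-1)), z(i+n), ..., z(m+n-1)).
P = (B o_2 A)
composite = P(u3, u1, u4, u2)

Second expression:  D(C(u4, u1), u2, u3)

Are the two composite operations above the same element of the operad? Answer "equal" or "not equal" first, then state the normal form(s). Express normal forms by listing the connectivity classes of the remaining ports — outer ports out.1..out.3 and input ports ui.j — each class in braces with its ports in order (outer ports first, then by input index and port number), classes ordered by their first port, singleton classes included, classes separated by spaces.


not equal; first: {out.1} {out.2} {out.3, u3.1, u3.3} {u1.1, u1.2, u2.2, u3.2} {u1.3, u4.2} {u2.1} {u2.3} {u4.1, u4.3}; second: {out.1, u4.2, u4.3} {out.2} {out.3} {u1.1} {u1.2} {u1.3} {u2.1} {u2.2} {u2.3} {u3.1} {u3.2} {u3.3} {u4.1}

Normal form of the first expression: {out.1} {out.2} {out.3, u3.1, u3.3} {u1.1, u1.2, u2.2, u3.2} {u1.3, u4.2} {u2.1} {u2.3} {u4.1, u4.3}
Normal form of the second expression: {out.1, u4.2, u4.3} {out.2} {out.3} {u1.1} {u1.2} {u1.3} {u2.1} {u2.2} {u2.3} {u3.1} {u3.2} {u3.3} {u4.1}
No match — not equal.


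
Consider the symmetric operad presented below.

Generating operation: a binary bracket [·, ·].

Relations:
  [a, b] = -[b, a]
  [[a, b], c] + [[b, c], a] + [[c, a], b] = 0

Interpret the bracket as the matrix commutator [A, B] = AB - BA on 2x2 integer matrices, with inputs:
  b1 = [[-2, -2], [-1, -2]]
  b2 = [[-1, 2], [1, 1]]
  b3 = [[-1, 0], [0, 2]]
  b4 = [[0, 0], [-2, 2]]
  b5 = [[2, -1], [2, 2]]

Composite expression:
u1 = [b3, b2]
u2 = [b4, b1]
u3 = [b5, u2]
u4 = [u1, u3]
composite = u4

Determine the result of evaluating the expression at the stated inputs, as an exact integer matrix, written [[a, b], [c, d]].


[b3, b2] = [[0, -6], [3, 0]]
[b4, b1] = [[-4, 4], [-2, 4]]
[b5, [b4, b1]] = [[-6, -8], [-16, 6]]
[[b3, b2], [b5, [b4, b1]]] = [[120, -72], [-36, -120]]

[[120, -72], [-36, -120]]


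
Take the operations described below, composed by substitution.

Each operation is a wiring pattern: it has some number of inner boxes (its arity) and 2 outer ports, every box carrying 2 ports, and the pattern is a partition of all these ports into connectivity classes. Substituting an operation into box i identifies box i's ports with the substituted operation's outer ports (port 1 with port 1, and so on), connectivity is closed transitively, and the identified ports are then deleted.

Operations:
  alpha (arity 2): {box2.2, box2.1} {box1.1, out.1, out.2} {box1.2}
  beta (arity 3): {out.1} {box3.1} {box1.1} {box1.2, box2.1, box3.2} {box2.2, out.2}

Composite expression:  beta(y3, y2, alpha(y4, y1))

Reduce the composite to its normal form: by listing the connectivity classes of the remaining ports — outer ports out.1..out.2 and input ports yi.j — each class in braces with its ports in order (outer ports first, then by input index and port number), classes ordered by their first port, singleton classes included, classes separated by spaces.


{out.1} {out.2, y2.2} {y1.1, y1.2} {y2.1, y3.2, y4.1} {y3.1} {y4.2}

Reachability decides: close wires over beta-identified ports.
alpha over (y4, y1) gives {out.1, out.2, y4.1} {y1.1, y1.2} {y4.2}, out.j being that stage's outer ports
beta over (y3, y2, y4, y1) gives {out.1} {out.2, y2.2} {y1.1, y1.2} {y2.1, y3.2, y4.1} {y3.1} {y4.2}, out.j being that stage's outer ports


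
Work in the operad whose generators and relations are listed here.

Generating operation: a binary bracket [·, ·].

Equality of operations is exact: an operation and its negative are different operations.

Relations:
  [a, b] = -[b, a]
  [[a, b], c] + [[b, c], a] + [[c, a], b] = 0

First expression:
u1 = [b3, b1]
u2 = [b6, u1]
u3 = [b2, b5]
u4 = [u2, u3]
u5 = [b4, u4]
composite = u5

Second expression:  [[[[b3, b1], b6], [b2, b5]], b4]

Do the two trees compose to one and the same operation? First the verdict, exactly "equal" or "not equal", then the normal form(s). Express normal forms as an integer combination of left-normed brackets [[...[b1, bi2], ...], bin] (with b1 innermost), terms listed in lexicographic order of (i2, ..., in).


Normal form of the first expression: -[[[[[b1, b3], b6], b2], b5], b4] + [[[[[b1, b3], b6], b5], b2], b4]
Normal form of the second expression: -[[[[[b1, b3], b6], b2], b5], b4] + [[[[[b1, b3], b6], b5], b2], b4]
One common form — equal.

equal; the common form is -[[[[[b1, b3], b6], b2], b5], b4] + [[[[[b1, b3], b6], b5], b2], b4]


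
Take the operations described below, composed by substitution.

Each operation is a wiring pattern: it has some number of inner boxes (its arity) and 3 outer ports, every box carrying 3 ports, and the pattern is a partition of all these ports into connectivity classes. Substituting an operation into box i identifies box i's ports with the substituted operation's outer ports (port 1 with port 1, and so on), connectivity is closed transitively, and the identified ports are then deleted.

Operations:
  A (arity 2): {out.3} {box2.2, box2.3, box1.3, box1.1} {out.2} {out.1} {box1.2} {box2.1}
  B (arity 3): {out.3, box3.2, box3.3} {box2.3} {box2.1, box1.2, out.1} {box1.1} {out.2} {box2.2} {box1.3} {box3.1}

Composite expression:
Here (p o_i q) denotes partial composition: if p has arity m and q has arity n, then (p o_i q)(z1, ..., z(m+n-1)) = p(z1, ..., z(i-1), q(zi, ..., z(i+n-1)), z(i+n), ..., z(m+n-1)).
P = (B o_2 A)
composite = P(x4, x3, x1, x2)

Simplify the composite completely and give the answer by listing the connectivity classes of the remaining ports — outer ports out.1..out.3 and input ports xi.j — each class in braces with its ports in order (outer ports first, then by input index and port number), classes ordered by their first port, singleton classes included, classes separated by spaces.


Two ports join when wires chain via B-identified ports.
A over (x3, x1) gives {out.1} {out.2} {out.3} {x1.1} {x1.2, x1.3, x3.1, x3.3} {x3.2}, out.j being that stage's outer ports
B over (x4, x3, x1, x2) gives {out.1, x4.2} {out.2} {out.3, x2.2, x2.3} {x1.1} {x1.2, x1.3, x3.1, x3.3} {x2.1} {x3.2} {x4.1} {x4.3}, out.j being that stage's outer ports

{out.1, x4.2} {out.2} {out.3, x2.2, x2.3} {x1.1} {x1.2, x1.3, x3.1, x3.3} {x2.1} {x3.2} {x4.1} {x4.3}


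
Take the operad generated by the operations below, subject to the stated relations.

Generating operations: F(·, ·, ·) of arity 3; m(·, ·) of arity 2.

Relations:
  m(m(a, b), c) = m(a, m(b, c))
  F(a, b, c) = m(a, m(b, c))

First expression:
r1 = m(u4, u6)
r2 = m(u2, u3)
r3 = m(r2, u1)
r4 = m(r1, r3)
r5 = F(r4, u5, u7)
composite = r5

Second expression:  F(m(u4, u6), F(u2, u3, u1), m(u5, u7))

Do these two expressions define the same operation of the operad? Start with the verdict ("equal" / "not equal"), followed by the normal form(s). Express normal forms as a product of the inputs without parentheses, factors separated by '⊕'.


equal; the common form is u4 ⊕ u6 ⊕ u2 ⊕ u3 ⊕ u1 ⊕ u5 ⊕ u7

Reducing the first expression gives u4 ⊕ u6 ⊕ u2 ⊕ u3 ⊕ u1 ⊕ u5 ⊕ u7
Reducing the second expression gives u4 ⊕ u6 ⊕ u2 ⊕ u3 ⊕ u1 ⊕ u5 ⊕ u7
The normal forms match — equal.


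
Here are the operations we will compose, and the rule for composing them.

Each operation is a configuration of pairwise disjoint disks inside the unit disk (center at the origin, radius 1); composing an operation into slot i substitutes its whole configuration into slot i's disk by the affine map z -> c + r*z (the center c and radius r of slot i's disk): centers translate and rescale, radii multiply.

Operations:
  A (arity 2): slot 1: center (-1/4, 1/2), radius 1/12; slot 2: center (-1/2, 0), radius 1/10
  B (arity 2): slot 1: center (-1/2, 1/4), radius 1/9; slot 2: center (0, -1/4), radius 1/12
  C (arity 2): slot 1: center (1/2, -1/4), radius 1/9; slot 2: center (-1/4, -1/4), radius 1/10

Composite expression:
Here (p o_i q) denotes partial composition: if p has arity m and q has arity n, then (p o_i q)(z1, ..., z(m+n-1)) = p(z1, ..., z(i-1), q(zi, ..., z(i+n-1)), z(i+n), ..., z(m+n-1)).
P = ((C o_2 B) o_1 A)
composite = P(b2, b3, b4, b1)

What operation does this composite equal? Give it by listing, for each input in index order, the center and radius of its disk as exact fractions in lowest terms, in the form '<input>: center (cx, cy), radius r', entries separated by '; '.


Follow each b-input down from C: c' goes to c + r*c', radius to r*r'.
input b2: composing its 2 substitution steps yields center (17/36, -7/36), radius 1/108
input b3: composing its 2 substitution steps yields center (4/9, -1/4), radius 1/90
input b4: composing its 2 substitution steps yields center (-3/10, -9/40), radius 1/90
input b1: composing its 2 substitution steps yields center (-1/4, -11/40), radius 1/120

b1: center (-1/4, -11/40), radius 1/120; b2: center (17/36, -7/36), radius 1/108; b3: center (4/9, -1/4), radius 1/90; b4: center (-3/10, -9/40), radius 1/90


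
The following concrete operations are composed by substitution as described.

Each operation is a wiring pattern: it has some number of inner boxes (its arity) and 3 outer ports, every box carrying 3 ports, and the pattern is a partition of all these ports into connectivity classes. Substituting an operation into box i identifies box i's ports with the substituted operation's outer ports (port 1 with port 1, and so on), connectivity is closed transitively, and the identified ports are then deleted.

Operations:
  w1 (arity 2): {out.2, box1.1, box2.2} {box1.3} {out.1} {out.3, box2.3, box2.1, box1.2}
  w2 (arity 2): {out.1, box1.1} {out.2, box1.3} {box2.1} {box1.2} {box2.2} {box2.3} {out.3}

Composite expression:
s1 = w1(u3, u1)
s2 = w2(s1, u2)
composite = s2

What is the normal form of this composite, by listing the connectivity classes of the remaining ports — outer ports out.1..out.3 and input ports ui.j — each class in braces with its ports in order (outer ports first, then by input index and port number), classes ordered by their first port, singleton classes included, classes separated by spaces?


{out.1} {out.2, u1.1, u1.3, u3.2} {out.3} {u1.2, u3.1} {u2.1} {u2.2} {u2.3} {u3.3}

Two ports join when wires chain via w2-identified ports.
the subtree at w1 composes to {out.1} {out.2, u1.2, u3.1} {out.3, u1.1, u1.3, u3.2} {u3.3} on (u3, u1); out.j = own outer ports
the subtree at w2 composes to {out.1} {out.2, u1.1, u1.3, u3.2} {out.3} {u1.2, u3.1} {u2.1} {u2.2} {u2.3} {u3.3} on (u3, u1, u2); out.j = own outer ports


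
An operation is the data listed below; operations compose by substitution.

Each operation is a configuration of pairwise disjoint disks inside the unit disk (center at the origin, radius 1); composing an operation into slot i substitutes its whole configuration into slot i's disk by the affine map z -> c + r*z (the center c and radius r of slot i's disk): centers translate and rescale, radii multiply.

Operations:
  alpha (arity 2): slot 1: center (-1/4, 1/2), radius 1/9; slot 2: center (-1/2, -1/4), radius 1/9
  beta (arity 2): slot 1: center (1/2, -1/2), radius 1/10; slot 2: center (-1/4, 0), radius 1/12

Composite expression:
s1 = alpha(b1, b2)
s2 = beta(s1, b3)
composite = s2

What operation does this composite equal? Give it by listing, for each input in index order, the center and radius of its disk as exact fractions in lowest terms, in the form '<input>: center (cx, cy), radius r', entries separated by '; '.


b1: center (19/40, -9/20), radius 1/90; b2: center (9/20, -21/40), radius 1/90; b3: center (-1/4, 0), radius 1/12

Follow each b-input down from beta: c' goes to c + r*c', radius to r*r'.
b1 passes through 2 substitutions, ending at center (19/40, -9/20), radius 1/90
b2 passes through 2 substitutions, ending at center (9/20, -21/40), radius 1/90
b3 passes through 1 substitution, ending at center (-1/4, 0), radius 1/12


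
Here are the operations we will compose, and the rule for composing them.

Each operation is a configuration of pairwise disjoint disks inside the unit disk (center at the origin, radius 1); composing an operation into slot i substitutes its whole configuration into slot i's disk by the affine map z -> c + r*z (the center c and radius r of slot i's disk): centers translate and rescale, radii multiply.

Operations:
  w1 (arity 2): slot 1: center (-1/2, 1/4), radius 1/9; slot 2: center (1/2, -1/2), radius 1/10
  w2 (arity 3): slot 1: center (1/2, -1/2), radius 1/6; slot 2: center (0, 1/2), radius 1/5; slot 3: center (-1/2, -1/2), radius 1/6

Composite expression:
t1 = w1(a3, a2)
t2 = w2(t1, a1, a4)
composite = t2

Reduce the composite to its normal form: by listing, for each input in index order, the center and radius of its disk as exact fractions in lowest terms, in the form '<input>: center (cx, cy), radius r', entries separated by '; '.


a1: center (0, 1/2), radius 1/5; a2: center (7/12, -7/12), radius 1/60; a3: center (5/12, -11/24), radius 1/54; a4: center (-1/2, -1/2), radius 1/6

Below w2, radii multiply path by path; the a-disk centers shift.
a3 passes through 2 substitutions, ending at center (5/12, -11/24), radius 1/54
a2 passes through 2 substitutions, ending at center (7/12, -7/12), radius 1/60
a1 passes through 1 substitution, ending at center (0, 1/2), radius 1/5
a4 passes through 1 substitution, ending at center (-1/2, -1/2), radius 1/6


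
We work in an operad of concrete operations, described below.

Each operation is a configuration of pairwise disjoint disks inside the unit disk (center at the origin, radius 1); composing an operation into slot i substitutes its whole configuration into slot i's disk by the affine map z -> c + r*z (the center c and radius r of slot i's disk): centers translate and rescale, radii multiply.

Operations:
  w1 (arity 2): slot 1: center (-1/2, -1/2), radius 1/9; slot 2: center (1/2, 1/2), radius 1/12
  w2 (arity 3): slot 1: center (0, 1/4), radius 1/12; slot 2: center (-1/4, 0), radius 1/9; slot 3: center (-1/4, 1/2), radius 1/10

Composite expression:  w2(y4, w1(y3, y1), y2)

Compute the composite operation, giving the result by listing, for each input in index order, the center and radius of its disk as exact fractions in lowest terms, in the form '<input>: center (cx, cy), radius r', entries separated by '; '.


y1: center (-7/36, 1/18), radius 1/108; y2: center (-1/4, 1/2), radius 1/10; y3: center (-11/36, -1/18), radius 1/81; y4: center (0, 1/4), radius 1/12


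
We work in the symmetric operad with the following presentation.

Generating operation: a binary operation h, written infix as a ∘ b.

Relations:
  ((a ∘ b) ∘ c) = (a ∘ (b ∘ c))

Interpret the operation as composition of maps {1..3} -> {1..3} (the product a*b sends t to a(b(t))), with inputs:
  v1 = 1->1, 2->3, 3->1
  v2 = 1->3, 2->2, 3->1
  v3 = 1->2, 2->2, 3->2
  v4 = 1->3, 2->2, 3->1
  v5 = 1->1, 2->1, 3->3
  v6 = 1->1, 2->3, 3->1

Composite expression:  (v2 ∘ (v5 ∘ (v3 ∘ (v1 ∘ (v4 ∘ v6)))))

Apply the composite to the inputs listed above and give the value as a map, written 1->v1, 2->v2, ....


(v4 ∘ v6) = 1->3, 2->1, 3->3
(v1 ∘ (v4 ∘ v6)) = 1->1, 2->1, 3->1
(v3 ∘ (v1 ∘ (v4 ∘ v6))) = 1->2, 2->2, 3->2
(v5 ∘ (v3 ∘ (v1 ∘ (v4 ∘ v6)))) = 1->1, 2->1, 3->1
(v2 ∘ (v5 ∘ (v3 ∘ (v1 ∘ (v4 ∘ v6))))) = 1->3, 2->3, 3->3

1->3, 2->3, 3->3


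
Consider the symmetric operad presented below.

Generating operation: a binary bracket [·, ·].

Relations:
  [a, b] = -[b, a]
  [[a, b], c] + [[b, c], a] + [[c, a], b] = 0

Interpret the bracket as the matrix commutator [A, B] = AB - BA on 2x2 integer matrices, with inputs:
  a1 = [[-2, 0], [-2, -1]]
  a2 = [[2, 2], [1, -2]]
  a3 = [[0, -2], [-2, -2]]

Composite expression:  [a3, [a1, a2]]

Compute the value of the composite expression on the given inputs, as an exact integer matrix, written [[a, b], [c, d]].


[a1, a2] = [[4, -2], [-7, -4]]
[a3, [a1, a2]] = [[10, 12], [-2, -10]]

[[10, 12], [-2, -10]]


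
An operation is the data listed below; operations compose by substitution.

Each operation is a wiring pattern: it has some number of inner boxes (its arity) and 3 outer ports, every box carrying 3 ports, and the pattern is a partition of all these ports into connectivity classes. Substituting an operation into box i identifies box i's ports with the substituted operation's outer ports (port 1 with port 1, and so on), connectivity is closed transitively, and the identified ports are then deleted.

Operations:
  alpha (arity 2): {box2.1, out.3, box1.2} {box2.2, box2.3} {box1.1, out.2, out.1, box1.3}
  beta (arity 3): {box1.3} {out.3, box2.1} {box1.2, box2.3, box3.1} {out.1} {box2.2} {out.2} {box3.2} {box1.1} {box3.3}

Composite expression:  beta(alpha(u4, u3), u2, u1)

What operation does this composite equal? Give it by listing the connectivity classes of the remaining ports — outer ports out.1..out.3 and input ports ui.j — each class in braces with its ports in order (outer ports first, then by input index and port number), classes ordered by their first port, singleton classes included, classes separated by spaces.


Substituting into beta glues patterns; closure does the rest.
alpha over (u4, u3) gives {out.1, out.2, u4.1, u4.3} {out.3, u3.1, u4.2} {u3.2, u3.3}, out.j being that stage's outer ports
beta over (u4, u3, u2, u1) gives {out.1} {out.2} {out.3, u2.1} {u1.1, u2.3, u4.1, u4.3} {u1.2} {u1.3} {u2.2} {u3.1, u4.2} {u3.2, u3.3}, out.j being that stage's outer ports

{out.1} {out.2} {out.3, u2.1} {u1.1, u2.3, u4.1, u4.3} {u1.2} {u1.3} {u2.2} {u3.1, u4.2} {u3.2, u3.3}


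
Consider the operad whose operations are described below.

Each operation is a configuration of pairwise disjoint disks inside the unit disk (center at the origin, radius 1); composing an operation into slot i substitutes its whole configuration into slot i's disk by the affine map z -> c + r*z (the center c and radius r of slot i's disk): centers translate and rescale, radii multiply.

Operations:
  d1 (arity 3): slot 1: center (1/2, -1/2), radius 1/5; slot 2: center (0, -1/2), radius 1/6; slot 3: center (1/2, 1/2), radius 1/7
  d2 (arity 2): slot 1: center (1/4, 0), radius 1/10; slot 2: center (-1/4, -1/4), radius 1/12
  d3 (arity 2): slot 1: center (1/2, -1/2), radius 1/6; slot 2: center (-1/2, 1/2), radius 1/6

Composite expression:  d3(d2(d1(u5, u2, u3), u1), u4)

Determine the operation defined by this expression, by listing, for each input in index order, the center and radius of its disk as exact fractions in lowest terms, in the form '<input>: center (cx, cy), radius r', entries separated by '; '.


u1: center (11/24, -13/24), radius 1/72; u2: center (13/24, -61/120), radius 1/360; u3: center (11/20, -59/120), radius 1/420; u4: center (-1/2, 1/2), radius 1/6; u5: center (11/20, -61/120), radius 1/300

Each u-disk chains the slot maps above it in d3; radii multiply.
u5 passes through 3 substitutions, ending at center (11/20, -61/120), radius 1/300
u2 passes through 3 substitutions, ending at center (13/24, -61/120), radius 1/360
u3 passes through 3 substitutions, ending at center (11/20, -59/120), radius 1/420
u1 passes through 2 substitutions, ending at center (11/24, -13/24), radius 1/72
u4 passes through 1 substitution, ending at center (-1/2, 1/2), radius 1/6


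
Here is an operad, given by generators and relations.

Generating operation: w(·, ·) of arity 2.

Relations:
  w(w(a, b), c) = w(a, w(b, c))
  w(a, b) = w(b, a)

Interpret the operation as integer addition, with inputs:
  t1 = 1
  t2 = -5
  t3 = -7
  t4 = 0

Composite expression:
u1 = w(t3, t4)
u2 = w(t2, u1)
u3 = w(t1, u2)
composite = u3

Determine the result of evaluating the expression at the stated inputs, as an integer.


-11

w(t3, t4) = -7
w(t2, w(t3, t4)) = -12
w(t1, w(t2, w(t3, t4))) = -11


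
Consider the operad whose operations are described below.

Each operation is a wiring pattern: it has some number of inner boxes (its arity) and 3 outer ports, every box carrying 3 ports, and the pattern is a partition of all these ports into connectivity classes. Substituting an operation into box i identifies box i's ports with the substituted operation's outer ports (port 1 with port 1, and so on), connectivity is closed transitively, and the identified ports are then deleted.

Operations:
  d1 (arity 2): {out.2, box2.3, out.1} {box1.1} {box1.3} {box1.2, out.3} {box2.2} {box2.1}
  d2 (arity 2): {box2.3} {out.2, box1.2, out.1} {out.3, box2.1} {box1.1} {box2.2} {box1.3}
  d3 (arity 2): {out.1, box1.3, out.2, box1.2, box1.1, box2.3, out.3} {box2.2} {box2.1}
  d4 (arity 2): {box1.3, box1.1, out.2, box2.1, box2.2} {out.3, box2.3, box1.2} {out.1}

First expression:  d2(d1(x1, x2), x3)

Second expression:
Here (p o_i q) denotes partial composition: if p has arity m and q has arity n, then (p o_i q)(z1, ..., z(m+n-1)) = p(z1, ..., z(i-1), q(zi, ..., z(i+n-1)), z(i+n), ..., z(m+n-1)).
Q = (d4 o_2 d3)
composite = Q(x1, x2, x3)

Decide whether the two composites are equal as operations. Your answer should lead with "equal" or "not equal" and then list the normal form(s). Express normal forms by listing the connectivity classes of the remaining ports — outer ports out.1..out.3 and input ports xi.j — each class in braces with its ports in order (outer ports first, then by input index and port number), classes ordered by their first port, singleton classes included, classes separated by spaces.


not equal — first {out.1, out.2, x2.3} {out.3, x3.1} {x1.1} {x1.2} {x1.3} {x2.1} {x2.2} {x3.2} {x3.3}, second {out.1} {out.2, out.3, x1.1, x1.2, x1.3, x2.1, x2.2, x2.3, x3.3} {x3.1} {x3.2}

The first composite normalizes to {out.1, out.2, x2.3} {out.3, x3.1} {x1.1} {x1.2} {x1.3} {x2.1} {x2.2} {x3.2} {x3.3}
The second composite normalizes to {out.1} {out.2, out.3, x1.1, x1.2, x1.3, x2.1, x2.2, x2.3, x3.3} {x3.1} {x3.2}
The normal forms differ: not equal.
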